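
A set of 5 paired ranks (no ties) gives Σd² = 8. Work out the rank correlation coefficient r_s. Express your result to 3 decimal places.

0.600

ρ = 1 − 6Σd² / [n(n²−1)] = 1 − 6×8 / (5×24)
  = 1 − 48/120 = 1 − 0.4000 ≈ 0.600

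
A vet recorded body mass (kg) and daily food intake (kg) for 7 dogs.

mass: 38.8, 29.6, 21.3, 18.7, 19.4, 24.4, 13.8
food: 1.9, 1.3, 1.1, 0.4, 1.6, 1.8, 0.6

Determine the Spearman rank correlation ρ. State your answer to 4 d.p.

Rank mass: 7, 6, 4, 2, 3, 5, 1
Rank food: 7, 4, 3, 1, 5, 6, 2
d = rank(mass) − rank(food): 0, 2, 1, 1, -2, -1, -1; Σd² = 12
ρ = 1 − 6Σd² / [n(n²−1)] = 1 − 6×12 / (7×48) = 1 − 72/336 ≈ 0.7857

0.7857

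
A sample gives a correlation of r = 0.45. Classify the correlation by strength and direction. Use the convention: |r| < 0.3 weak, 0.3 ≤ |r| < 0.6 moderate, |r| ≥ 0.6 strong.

r = 0.45 > 0 so the relationship is positive.
|r| = 0.45, which falls in the moderate range.

moderate positive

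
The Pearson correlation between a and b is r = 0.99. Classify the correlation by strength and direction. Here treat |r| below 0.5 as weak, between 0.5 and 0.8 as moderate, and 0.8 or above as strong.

r = 0.99 > 0 so the relationship is positive.
|r| = 0.99, which falls in the strong range.

strong positive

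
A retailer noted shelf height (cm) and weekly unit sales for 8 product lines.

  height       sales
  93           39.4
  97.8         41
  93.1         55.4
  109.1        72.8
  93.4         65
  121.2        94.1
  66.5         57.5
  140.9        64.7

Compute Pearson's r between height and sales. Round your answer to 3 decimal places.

0.468

n = 8, Σx = 815, Σy = 489.9, Σx² = 86472.32, Σy² = 32174.51, Σxy = 51190.12
nΣxy − ΣxΣy = 409520.96 − 399268.5 = 10252.46
nΣx² − (Σx)² = 691778.56 − 664225 = 27553.56; nΣy² − (Σy)² = 257396.08 − 240002.01 = 17394.07
r = 10252.46 / √(27553.56 × 17394.07) = 10252.46 / 21892.2030 ≈ 0.468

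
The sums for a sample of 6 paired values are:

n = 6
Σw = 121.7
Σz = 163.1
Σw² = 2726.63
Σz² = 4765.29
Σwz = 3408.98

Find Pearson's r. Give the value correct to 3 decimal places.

0.344

r = (nΣwz − ΣwΣz) / √[(nΣw² − (Σw)²)(nΣz² − (Σz)²)]
Numerator: 6×3408.98 − 121.7×163.1 = 604.61
Denominator: √[(16359.78 − 14810.89)(28591.74 − 26601.61)] = √[1548.89 × 1990.13] = 1755.7028
r = 604.61 / 1755.7028 ≈ 0.344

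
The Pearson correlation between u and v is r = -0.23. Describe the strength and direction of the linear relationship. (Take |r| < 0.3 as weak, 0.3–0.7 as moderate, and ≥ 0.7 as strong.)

weak negative

r = -0.23 < 0 so the relationship is negative.
|r| = 0.23, which falls in the weak range.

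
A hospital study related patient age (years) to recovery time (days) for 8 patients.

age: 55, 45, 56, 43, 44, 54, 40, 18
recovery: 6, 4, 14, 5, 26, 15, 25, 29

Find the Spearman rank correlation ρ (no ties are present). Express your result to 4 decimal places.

-0.4762

Rank age: 7, 5, 8, 3, 4, 6, 2, 1
Rank recovery: 3, 1, 4, 2, 7, 5, 6, 8
d = rank(age) − rank(recovery): 4, 4, 4, 1, -3, 1, -4, -7; Σd² = 124
ρ = 1 − 6Σd² / [n(n²−1)] = 1 − 6×124 / (8×63) = 1 − 744/504 ≈ -0.4762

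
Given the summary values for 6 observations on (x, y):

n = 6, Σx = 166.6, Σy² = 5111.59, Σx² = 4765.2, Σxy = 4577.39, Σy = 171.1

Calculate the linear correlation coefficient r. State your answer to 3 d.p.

r = (nΣxy − ΣxΣy) / √[(nΣx² − (Σx)²)(nΣy² − (Σy)²)]
Numerator: 6×4577.39 − 166.6×171.1 = -1040.92
Denominator: √[(28591.2 − 27755.56)(30669.54 − 29275.21)] = √[835.64 × 1394.33] = 1079.4248
r = -1040.92 / 1079.4248 ≈ -0.964

-0.964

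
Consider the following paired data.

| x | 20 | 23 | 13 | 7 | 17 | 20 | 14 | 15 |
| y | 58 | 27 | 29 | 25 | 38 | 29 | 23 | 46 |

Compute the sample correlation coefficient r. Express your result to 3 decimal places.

n = 8, Σx = 129, Σy = 275, Σx² = 2257, Σy² = 10489, Σxy = 4571
nΣxy − ΣxΣy = 36568 − 35475 = 1093
nΣx² − (Σx)² = 18056 − 16641 = 1415; nΣy² − (Σy)² = 83912 − 75625 = 8287
r = 1093 / √(1415 × 8287) = 1093 / 3424.3401 ≈ 0.319

0.319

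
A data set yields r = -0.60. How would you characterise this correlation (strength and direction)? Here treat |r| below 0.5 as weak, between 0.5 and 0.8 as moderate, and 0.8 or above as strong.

moderate negative

r = -0.60 < 0 so the relationship is negative.
|r| = 0.60, which falls in the moderate range.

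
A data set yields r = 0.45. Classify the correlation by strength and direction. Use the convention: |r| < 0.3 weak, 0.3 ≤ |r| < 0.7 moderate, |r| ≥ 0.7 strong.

moderate positive

r = 0.45 > 0 so the relationship is positive.
|r| = 0.45, which falls in the moderate range.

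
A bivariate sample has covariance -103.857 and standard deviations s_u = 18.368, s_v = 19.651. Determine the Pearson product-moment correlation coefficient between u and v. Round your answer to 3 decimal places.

r = Cov(u,v) / (s_u · s_v) = -103.857 / (18.368 × 19.651)
  = -103.857 / 360.9496 ≈ -0.288

-0.288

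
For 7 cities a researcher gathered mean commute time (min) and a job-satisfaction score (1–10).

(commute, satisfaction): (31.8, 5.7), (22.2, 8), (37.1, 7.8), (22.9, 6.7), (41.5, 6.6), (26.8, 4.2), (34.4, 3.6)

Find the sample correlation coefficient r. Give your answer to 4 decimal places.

n = 7, Σx = 216.7, Σy = 42.6, Σx² = 7028.75, Σy² = 276.38, Σxy = 1311.97
nΣxy − ΣxΣy = 9183.79 − 9231.42 = -47.63
nΣx² − (Σx)² = 49201.25 − 46958.89 = 2242.36; nΣy² − (Σy)² = 1934.66 − 1814.76 = 119.9
r = -47.63 / √(2242.36 × 119.9) = -47.63 / 518.5161 ≈ -0.0919

-0.0919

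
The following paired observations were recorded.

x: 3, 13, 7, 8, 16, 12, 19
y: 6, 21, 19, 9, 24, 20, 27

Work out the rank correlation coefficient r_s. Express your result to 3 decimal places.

Rank x: 1, 5, 2, 3, 6, 4, 7
Rank y: 1, 5, 3, 2, 6, 4, 7
d = rank(x) − rank(y): 0, 0, -1, 1, 0, 0, 0; Σd² = 2
ρ = 1 − 6Σd² / [n(n²−1)] = 1 − 6×2 / (7×48) = 1 − 12/336 ≈ 0.964

0.964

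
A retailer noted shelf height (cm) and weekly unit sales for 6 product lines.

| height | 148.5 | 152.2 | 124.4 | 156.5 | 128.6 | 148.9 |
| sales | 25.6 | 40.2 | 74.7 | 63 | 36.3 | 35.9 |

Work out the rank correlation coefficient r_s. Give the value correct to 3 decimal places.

Rank height: 3, 5, 1, 6, 2, 4
Rank sales: 1, 4, 6, 5, 3, 2
d = rank(height) − rank(sales): 2, 1, -5, 1, -1, 2; Σd² = 36
ρ = 1 − 6Σd² / [n(n²−1)] = 1 − 6×36 / (6×35) = 1 − 216/210 ≈ -0.029

-0.029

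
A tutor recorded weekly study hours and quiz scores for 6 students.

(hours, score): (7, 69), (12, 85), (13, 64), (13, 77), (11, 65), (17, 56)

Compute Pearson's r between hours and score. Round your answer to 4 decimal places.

-0.3488

n = 6, Σx = 73, Σy = 416, Σx² = 941, Σy² = 29372, Σxy = 5003
nΣxy − ΣxΣy = 30018 − 30368 = -350
nΣx² − (Σx)² = 5646 − 5329 = 317; nΣy² − (Σy)² = 176232 − 173056 = 3176
r = -350 / √(317 × 3176) = -350 / 1003.3903 ≈ -0.3488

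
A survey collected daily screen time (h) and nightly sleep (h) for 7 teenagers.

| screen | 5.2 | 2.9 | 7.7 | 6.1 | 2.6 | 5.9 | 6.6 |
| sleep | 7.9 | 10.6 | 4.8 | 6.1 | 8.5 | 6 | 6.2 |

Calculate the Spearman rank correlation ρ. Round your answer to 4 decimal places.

-0.8214

Rank screen: 3, 2, 7, 5, 1, 4, 6
Rank sleep: 5, 7, 1, 3, 6, 2, 4
d = rank(screen) − rank(sleep): -2, -5, 6, 2, -5, 2, 2; Σd² = 102
ρ = 1 − 6Σd² / [n(n²−1)] = 1 − 6×102 / (7×48) = 1 − 612/336 ≈ -0.8214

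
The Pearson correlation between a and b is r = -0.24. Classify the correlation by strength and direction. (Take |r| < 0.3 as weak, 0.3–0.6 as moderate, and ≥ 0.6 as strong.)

r = -0.24 < 0 so the relationship is negative.
|r| = 0.24, which falls in the weak range.

weak negative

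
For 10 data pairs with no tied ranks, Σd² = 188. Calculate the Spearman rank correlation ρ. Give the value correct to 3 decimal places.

ρ = 1 − 6Σd² / [n(n²−1)] = 1 − 6×188 / (10×99)
  = 1 − 1128/990 = 1 − 1.1394 ≈ -0.139

-0.139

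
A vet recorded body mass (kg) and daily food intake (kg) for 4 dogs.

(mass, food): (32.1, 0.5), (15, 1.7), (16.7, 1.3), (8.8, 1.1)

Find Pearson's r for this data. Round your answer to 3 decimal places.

-0.710

n = 4, Σx = 72.6, Σy = 4.6, Σx² = 1611.74, Σy² = 6.04, Σxy = 72.94
nΣxy − ΣxΣy = 291.76 − 333.96 = -42.2
nΣx² − (Σx)² = 6446.96 − 5270.76 = 1176.2; nΣy² − (Σy)² = 24.16 − 21.16 = 3
r = -42.2 / √(1176.2 × 3) = -42.2 / 59.4020 ≈ -0.710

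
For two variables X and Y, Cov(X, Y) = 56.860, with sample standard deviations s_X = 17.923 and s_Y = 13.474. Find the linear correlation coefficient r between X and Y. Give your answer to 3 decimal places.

0.235

r = Cov(X,Y) / (s_X · s_Y) = 56.860 / (17.923 × 13.474)
  = 56.860 / 241.4945 ≈ 0.235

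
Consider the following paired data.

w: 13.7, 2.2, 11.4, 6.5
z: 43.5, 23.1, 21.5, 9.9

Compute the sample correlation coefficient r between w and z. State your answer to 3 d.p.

0.595

n = 4, Σw = 33.8, Σz = 98, Σw² = 364.74, Σz² = 2986.12, Σwz = 956.22
nΣwz − ΣwΣz = 3824.88 − 3312.4 = 512.48
nΣw² − (Σw)² = 1458.96 − 1142.44 = 316.52; nΣz² − (Σz)² = 11944.48 − 9604 = 2340.48
r = 512.48 / √(316.52 × 2340.48) = 512.48 / 860.7025 ≈ 0.595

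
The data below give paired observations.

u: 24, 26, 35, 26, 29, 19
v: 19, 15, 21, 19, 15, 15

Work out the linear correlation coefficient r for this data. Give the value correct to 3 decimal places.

n = 6, Σu = 159, Σv = 104, Σu² = 4355, Σv² = 1838, Σuv = 2795
nΣuv − ΣuΣv = 16770 − 16536 = 234
nΣu² − (Σu)² = 26130 − 25281 = 849; nΣv² − (Σv)² = 11028 − 10816 = 212
r = 234 / √(849 × 212) = 234 / 424.2499 ≈ 0.552

0.552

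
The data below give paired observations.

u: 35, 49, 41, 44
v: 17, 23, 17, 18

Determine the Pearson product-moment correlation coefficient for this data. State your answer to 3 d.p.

n = 4, Σu = 169, Σv = 75, Σu² = 7243, Σv² = 1431, Σuv = 3211
nΣuv − ΣuΣv = 12844 − 12675 = 169
nΣu² − (Σu)² = 28972 − 28561 = 411; nΣv² − (Σv)² = 5724 − 5625 = 99
r = 169 / √(411 × 99) = 169 / 201.7151 ≈ 0.838

0.838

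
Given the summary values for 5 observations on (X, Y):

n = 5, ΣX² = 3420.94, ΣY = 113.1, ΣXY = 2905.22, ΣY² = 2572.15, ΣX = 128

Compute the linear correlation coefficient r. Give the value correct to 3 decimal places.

0.221

r = (nΣXY − ΣXΣY) / √[(nΣX² − (ΣX)²)(nΣY² − (ΣY)²)]
Numerator: 5×2905.22 − 128×113.1 = 49.3
Denominator: √[(17104.7 − 16384)(12860.75 − 12791.61)] = √[720.7 × 69.14] = 223.2245
r = 49.3 / 223.2245 ≈ 0.221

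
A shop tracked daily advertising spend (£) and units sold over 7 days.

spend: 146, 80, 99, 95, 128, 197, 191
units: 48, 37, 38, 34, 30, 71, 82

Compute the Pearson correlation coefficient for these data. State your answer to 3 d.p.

n = 7, Σx = 936, Σy = 340, Σx² = 138216, Σy² = 18938, Σxy = 50449
nΣxy − ΣxΣy = 353143 − 318240 = 34903
nΣx² − (Σx)² = 967512 − 876096 = 91416; nΣy² − (Σy)² = 132566 − 115600 = 16966
r = 34903 / √(91416 × 16966) = 34903 / 39382.2785 ≈ 0.886

0.886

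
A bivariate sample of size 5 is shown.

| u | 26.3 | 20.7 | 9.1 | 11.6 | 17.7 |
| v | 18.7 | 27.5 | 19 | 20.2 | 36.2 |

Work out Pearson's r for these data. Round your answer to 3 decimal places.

n = 5, Σu = 85.4, Σv = 121.6, Σu² = 1650.84, Σv² = 3185.42, Σuv = 2109.02
nΣuv − ΣuΣv = 10545.1 − 10384.64 = 160.46
nΣu² − (Σu)² = 8254.2 − 7293.16 = 961.04; nΣv² − (Σv)² = 15927.1 − 14786.56 = 1140.54
r = 160.46 / √(961.04 × 1140.54) = 160.46 / 1046.9501 ≈ 0.153

0.153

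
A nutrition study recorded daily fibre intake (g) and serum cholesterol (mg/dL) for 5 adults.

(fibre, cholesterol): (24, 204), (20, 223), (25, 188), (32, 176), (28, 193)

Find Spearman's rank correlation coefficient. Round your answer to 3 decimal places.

Rank fibre: 2, 1, 3, 5, 4
Rank cholesterol: 4, 5, 2, 1, 3
d = rank(fibre) − rank(cholesterol): -2, -4, 1, 4, 1; Σd² = 38
ρ = 1 − 6Σd² / [n(n²−1)] = 1 − 6×38 / (5×24) = 1 − 228/120 ≈ -0.900

-0.900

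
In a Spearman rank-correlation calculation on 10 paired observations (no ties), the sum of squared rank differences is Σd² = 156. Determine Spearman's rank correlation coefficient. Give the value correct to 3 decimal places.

0.055

ρ = 1 − 6Σd² / [n(n²−1)] = 1 − 6×156 / (10×99)
  = 1 − 936/990 = 1 − 0.9455 ≈ 0.055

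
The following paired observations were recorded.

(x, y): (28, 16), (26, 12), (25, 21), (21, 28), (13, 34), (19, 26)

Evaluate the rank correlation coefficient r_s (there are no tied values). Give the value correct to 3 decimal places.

-0.886

Rank x: 6, 5, 4, 3, 1, 2
Rank y: 2, 1, 3, 5, 6, 4
d = rank(x) − rank(y): 4, 4, 1, -2, -5, -2; Σd² = 66
ρ = 1 − 6Σd² / [n(n²−1)] = 1 − 6×66 / (6×35) = 1 − 396/210 ≈ -0.886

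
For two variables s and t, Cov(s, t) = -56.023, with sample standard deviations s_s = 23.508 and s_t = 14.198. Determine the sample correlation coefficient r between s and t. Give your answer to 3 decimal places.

-0.168

r = Cov(s,t) / (s_s · s_t) = -56.023 / (23.508 × 14.198)
  = -56.023 / 333.7666 ≈ -0.168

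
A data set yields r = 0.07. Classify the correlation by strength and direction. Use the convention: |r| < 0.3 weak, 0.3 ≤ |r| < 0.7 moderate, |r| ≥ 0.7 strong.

r = 0.07 > 0 so the relationship is positive.
|r| = 0.07, which falls in the weak range.

weak positive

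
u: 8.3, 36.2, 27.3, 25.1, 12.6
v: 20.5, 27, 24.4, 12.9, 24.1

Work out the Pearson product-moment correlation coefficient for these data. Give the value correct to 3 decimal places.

n = 5, Σu = 109.5, Σv = 108.9, Σu² = 2913.39, Σv² = 2491.83, Σuv = 2441.12
nΣuv − ΣuΣv = 12205.6 − 11924.55 = 281.05
nΣu² − (Σu)² = 14566.95 − 11990.25 = 2576.7; nΣv² − (Σv)² = 12459.15 − 11859.21 = 599.94
r = 281.05 / √(2576.7 × 599.94) = 281.05 / 1243.3284 ≈ 0.226

0.226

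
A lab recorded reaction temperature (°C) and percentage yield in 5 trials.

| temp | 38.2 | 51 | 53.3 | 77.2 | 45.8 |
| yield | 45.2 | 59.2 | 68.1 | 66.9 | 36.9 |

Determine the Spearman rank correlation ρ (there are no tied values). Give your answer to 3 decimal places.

Rank temp: 1, 3, 4, 5, 2
Rank yield: 2, 3, 5, 4, 1
d = rank(temp) − rank(yield): -1, 0, -1, 1, 1; Σd² = 4
ρ = 1 − 6Σd² / [n(n²−1)] = 1 − 6×4 / (5×24) = 1 − 24/120 ≈ 0.800

0.800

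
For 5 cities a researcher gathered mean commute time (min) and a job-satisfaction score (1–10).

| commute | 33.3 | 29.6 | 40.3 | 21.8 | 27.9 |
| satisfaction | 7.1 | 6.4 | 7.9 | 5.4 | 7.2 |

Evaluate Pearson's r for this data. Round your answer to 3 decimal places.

0.893

n = 5, Σx = 152.9, Σy = 34, Σx² = 4862.79, Σy² = 234.78, Σxy = 1062.84
nΣxy − ΣxΣy = 5314.2 − 5198.6 = 115.6
nΣx² − (Σx)² = 24313.95 − 23378.41 = 935.54; nΣy² − (Σy)² = 1173.9 − 1156 = 17.9
r = 115.6 / √(935.54 × 17.9) = 115.6 / 129.4070 ≈ 0.893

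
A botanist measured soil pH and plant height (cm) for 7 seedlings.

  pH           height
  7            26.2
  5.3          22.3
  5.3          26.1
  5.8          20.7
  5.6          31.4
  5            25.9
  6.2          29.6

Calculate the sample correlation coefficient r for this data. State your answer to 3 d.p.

0.164

n = 7, Σx = 40.2, Σy = 182.2, Σx² = 233.62, Σy² = 4826.36, Σxy = 1048.84
nΣxy − ΣxΣy = 7341.88 − 7324.44 = 17.44
nΣx² − (Σx)² = 1635.34 − 1616.04 = 19.3; nΣy² − (Σy)² = 33784.52 − 33196.84 = 587.68
r = 17.44 / √(19.3 × 587.68) = 17.44 / 106.4999 ≈ 0.164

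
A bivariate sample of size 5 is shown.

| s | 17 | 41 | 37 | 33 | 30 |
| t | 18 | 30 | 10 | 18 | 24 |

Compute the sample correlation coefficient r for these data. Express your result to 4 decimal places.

n = 5, Σs = 158, Σt = 100, Σs² = 5328, Σt² = 2224, Σst = 3220
nΣst − ΣsΣt = 16100 − 15800 = 300
nΣs² − (Σs)² = 26640 − 24964 = 1676; nΣt² − (Σt)² = 11120 − 10000 = 1120
r = 300 / √(1676 × 1120) = 300 / 1370.0803 ≈ 0.2190

0.2190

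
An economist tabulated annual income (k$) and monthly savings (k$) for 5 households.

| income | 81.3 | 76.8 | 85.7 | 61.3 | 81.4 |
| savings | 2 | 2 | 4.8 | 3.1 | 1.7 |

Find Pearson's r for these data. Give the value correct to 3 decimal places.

0.097

n = 5, Σx = 386.5, Σy = 13.6, Σx² = 30236.07, Σy² = 43.54, Σxy = 1055.97
nΣxy − ΣxΣy = 5279.85 − 5256.4 = 23.45
nΣx² − (Σx)² = 151180.35 − 149382.25 = 1798.1; nΣy² − (Σy)² = 217.7 − 184.96 = 32.74
r = 23.45 / √(1798.1 × 32.74) = 23.45 / 242.6310 ≈ 0.097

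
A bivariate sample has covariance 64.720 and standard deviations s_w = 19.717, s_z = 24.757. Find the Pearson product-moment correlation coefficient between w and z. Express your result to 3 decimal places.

0.133

r = Cov(w,z) / (s_w · s_z) = 64.720 / (19.717 × 24.757)
  = 64.720 / 488.1338 ≈ 0.133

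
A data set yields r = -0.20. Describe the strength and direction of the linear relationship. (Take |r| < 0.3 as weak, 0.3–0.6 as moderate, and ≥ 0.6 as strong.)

r = -0.20 < 0 so the relationship is negative.
|r| = 0.20, which falls in the weak range.

weak negative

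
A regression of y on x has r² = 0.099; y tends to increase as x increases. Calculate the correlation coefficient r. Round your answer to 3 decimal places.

0.315

|r| = √0.099 = 0.315
The association is positive, so r = 0.315.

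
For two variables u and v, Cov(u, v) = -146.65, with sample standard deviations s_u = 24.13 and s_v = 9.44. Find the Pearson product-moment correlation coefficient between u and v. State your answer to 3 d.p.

-0.644

r = Cov(u,v) / (s_u · s_v) = -146.65 / (24.13 × 9.44)
  = -146.65 / 227.7872 ≈ -0.644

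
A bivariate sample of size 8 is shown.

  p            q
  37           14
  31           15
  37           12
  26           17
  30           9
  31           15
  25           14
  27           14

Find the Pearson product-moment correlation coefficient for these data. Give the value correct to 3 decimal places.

n = 8, Σp = 244, Σq = 110, Σp² = 7590, Σq² = 1552, Σpq = 3332
nΣpq − ΣpΣq = 26656 − 26840 = -184
nΣp² − (Σp)² = 60720 − 59536 = 1184; nΣq² − (Σq)² = 12416 − 12100 = 316
r = -184 / √(1184 × 316) = -184 / 611.6731 ≈ -0.301

-0.301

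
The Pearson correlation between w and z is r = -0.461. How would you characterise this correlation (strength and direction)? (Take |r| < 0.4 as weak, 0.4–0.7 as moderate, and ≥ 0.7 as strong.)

r = -0.461 < 0 so the relationship is negative.
|r| = 0.461, which falls in the moderate range.

moderate negative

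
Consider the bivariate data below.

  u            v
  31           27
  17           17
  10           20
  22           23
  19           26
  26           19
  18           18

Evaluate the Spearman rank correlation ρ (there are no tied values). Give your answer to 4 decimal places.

0.5714

Rank u: 7, 2, 1, 5, 4, 6, 3
Rank v: 7, 1, 4, 5, 6, 3, 2
d = rank(u) − rank(v): 0, 1, -3, 0, -2, 3, 1; Σd² = 24
ρ = 1 − 6Σd² / [n(n²−1)] = 1 − 6×24 / (7×48) = 1 − 144/336 ≈ 0.5714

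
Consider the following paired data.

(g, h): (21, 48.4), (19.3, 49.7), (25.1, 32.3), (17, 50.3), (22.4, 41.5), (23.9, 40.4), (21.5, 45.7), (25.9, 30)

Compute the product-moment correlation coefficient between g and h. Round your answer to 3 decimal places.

-0.929

n = 8, Σg = 176.1, Σh = 338.3, Σg² = 3938.53, Σh² = 14728.93, Σgh = 7296.15
nΣgh − ΣgΣh = 58369.2 − 59574.63 = -1205.43
nΣg² − (Σg)² = 31508.24 − 31011.21 = 497.03; nΣh² − (Σh)² = 117831.44 − 114446.89 = 3384.55
r = -1205.43 / √(497.03 × 3384.55) = -1205.43 / 1297.0054 ≈ -0.929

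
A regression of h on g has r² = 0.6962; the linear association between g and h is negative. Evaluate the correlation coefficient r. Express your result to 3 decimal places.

|r| = √0.6962 = 0.834
The association is negative, so r = −0.834.

-0.834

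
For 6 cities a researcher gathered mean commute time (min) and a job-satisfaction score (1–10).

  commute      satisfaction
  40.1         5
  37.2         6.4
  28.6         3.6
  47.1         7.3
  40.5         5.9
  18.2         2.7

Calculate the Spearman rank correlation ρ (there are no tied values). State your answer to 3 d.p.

Rank commute: 4, 3, 2, 6, 5, 1
Rank satisfaction: 3, 5, 2, 6, 4, 1
d = rank(commute) − rank(satisfaction): 1, -2, 0, 0, 1, 0; Σd² = 6
ρ = 1 − 6Σd² / [n(n²−1)] = 1 − 6×6 / (6×35) = 1 − 36/210 ≈ 0.829

0.829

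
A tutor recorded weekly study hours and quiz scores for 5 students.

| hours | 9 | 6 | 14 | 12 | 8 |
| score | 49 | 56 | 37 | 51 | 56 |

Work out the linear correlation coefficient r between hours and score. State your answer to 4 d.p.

-0.8560

n = 5, Σx = 49, Σy = 249, Σx² = 521, Σy² = 12643, Σxy = 2355
nΣxy − ΣxΣy = 11775 − 12201 = -426
nΣx² − (Σx)² = 2605 − 2401 = 204; nΣy² − (Σy)² = 63215 − 62001 = 1214
r = -426 / √(204 × 1214) = -426 / 497.6505 ≈ -0.8560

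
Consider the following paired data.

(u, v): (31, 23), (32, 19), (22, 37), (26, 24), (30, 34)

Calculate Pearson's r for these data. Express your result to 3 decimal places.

-0.661

n = 5, Σu = 141, Σv = 137, Σu² = 4045, Σv² = 3991, Σuv = 3779
nΣuv − ΣuΣv = 18895 − 19317 = -422
nΣu² − (Σu)² = 20225 − 19881 = 344; nΣv² − (Σv)² = 19955 − 18769 = 1186
r = -422 / √(344 × 1186) = -422 / 638.7363 ≈ -0.661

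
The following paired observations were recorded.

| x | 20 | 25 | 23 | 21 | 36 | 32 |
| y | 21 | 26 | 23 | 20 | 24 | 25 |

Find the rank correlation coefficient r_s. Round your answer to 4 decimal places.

0.7143

Rank x: 1, 4, 3, 2, 6, 5
Rank y: 2, 6, 3, 1, 4, 5
d = rank(x) − rank(y): -1, -2, 0, 1, 2, 0; Σd² = 10
ρ = 1 − 6Σd² / [n(n²−1)] = 1 − 6×10 / (6×35) = 1 − 60/210 ≈ 0.7143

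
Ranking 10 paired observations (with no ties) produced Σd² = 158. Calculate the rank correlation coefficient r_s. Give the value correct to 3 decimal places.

ρ = 1 − 6Σd² / [n(n²−1)] = 1 − 6×158 / (10×99)
  = 1 − 948/990 = 1 − 0.9576 ≈ 0.042

0.042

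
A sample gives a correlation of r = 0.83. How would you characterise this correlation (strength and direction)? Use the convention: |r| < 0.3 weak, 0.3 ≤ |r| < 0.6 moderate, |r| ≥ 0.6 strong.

strong positive

r = 0.83 > 0 so the relationship is positive.
|r| = 0.83, which falls in the strong range.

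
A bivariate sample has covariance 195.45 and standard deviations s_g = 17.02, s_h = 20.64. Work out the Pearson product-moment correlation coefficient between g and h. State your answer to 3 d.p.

r = Cov(g,h) / (s_g · s_h) = 195.45 / (17.02 × 20.64)
  = 195.45 / 351.2928 ≈ 0.556

0.556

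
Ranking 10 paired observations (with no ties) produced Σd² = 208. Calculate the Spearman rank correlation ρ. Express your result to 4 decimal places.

ρ = 1 − 6Σd² / [n(n²−1)] = 1 − 6×208 / (10×99)
  = 1 − 1248/990 = 1 − 1.26061 ≈ -0.2606

-0.2606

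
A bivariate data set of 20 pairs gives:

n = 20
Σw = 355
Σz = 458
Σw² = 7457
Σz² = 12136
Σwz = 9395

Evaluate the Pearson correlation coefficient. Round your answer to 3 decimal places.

0.917

r = (nΣwz − ΣwΣz) / √[(nΣw² − (Σw)²)(nΣz² − (Σz)²)]
Numerator: 20×9395 − 355×458 = 25310
Denominator: √[(149140 − 126025)(242720 − 209764)] = √[23115 × 32956] = 27600.3250
r = 25310 / 27600.3250 ≈ 0.917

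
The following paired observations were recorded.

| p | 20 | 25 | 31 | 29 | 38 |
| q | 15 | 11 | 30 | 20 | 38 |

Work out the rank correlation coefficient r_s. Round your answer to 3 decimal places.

Rank p: 1, 2, 4, 3, 5
Rank q: 2, 1, 4, 3, 5
d = rank(p) − rank(q): -1, 1, 0, 0, 0; Σd² = 2
ρ = 1 − 6Σd² / [n(n²−1)] = 1 − 6×2 / (5×24) = 1 − 12/120 ≈ 0.900

0.900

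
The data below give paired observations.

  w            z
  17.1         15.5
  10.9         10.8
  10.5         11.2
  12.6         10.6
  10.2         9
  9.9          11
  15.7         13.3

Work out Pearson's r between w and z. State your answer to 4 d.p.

0.8959

n = 7, Σw = 86.9, Σz = 81.4, Σw² = 1128.77, Σz² = 973.58, Σwz = 1043.44
nΣwz − ΣwΣz = 7304.08 − 7073.66 = 230.42
nΣw² − (Σw)² = 7901.39 − 7551.61 = 349.78; nΣz² − (Σz)² = 6815.06 − 6625.96 = 189.1
r = 230.42 / √(349.78 × 189.1) = 230.42 / 257.1836 ≈ 0.8959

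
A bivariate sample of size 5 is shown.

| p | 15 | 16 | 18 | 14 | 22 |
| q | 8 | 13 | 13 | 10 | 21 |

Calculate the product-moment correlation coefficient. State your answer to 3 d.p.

0.942

n = 5, Σp = 85, Σq = 65, Σp² = 1485, Σq² = 943, Σpq = 1164
nΣpq − ΣpΣq = 5820 − 5525 = 295
nΣp² − (Σp)² = 7425 − 7225 = 200; nΣq² − (Σq)² = 4715 − 4225 = 490
r = 295 / √(200 × 490) = 295 / 313.0495 ≈ 0.942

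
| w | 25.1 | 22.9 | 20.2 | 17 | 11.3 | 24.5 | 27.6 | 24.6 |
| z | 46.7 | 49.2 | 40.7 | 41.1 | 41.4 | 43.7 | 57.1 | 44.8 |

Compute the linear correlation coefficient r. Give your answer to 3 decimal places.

0.687

n = 8, Σw = 173.2, Σz = 364.7, Σw² = 3946.32, Σz² = 16838.33, Σwz = 8036.2
nΣwz − ΣwΣz = 64289.6 − 63166.04 = 1123.56
nΣw² − (Σw)² = 31570.56 − 29998.24 = 1572.32; nΣz² − (Σz)² = 134706.64 − 133006.09 = 1700.55
r = 1123.56 / √(1572.32 × 1700.55) = 1123.56 / 1635.1785 ≈ 0.687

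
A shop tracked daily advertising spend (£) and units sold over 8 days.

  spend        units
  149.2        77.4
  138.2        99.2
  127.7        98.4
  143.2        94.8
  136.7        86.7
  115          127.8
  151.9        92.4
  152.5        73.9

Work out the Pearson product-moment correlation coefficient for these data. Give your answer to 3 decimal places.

-0.867

n = 8, Σx = 1114.4, Σy = 750.6, Σx² = 156415.16, Σy² = 72349.7, Σxy = 103252.76
nΣxy − ΣxΣy = 826022.08 − 836468.64 = -10446.56
nΣx² − (Σx)² = 1251321.28 − 1241887.36 = 9433.92; nΣy² − (Σy)² = 578797.6 − 563400.36 = 15397.24
r = -10446.56 / √(9433.92 × 15397.24) = -10446.56 / 12052.2334 ≈ -0.867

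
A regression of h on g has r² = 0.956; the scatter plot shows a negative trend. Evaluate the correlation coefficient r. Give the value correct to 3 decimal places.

|r| = √0.956 = 0.978
The association is negative, so r = −0.978.

-0.978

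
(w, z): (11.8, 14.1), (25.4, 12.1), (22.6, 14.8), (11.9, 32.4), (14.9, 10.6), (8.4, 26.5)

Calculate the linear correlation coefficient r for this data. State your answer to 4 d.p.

-0.5888

n = 6, Σw = 95, Σz = 110.5, Σw² = 1729.34, Σz² = 2428.63, Σwz = 1574.3
nΣwz − ΣwΣz = 9445.8 − 10497.5 = -1051.7
nΣw² − (Σw)² = 10376.04 − 9025 = 1351.04; nΣz² − (Σz)² = 14571.78 − 12210.25 = 2361.53
r = -1051.7 / √(1351.04 × 2361.53) = -1051.7 / 1786.2031 ≈ -0.5888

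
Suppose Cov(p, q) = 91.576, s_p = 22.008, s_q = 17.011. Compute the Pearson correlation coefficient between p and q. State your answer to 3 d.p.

0.245

r = Cov(p,q) / (s_p · s_q) = 91.576 / (22.008 × 17.011)
  = 91.576 / 374.3781 ≈ 0.245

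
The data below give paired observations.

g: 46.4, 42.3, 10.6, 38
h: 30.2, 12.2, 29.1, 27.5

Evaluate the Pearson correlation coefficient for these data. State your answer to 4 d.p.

n = 4, Σg = 137.3, Σh = 99, Σg² = 5498.61, Σh² = 2663.94, Σgh = 3270.8
nΣgh − ΣgΣh = 13083.2 − 13592.7 = -509.5
nΣg² − (Σg)² = 21994.44 − 18851.29 = 3143.15; nΣh² − (Σh)² = 10655.76 − 9801 = 854.76
r = -509.5 / √(3143.15 × 854.76) = -509.5 / 1639.0970 ≈ -0.3108

-0.3108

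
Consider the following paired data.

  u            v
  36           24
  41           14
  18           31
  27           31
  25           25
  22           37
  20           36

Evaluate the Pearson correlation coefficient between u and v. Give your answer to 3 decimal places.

n = 7, Σu = 189, Σv = 198, Σu² = 5539, Σv² = 5984, Σuv = 4992
nΣuv − ΣuΣv = 34944 − 37422 = -2478
nΣu² − (Σu)² = 38773 − 35721 = 3052; nΣv² − (Σv)² = 41888 − 39204 = 2684
r = -2478 / √(3052 × 2684) = -2478 / 2862.0915 ≈ -0.866

-0.866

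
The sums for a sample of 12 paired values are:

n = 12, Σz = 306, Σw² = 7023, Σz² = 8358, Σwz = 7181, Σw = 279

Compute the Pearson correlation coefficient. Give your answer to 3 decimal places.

r = (nΣwz − ΣwΣz) / √[(nΣw² − (Σw)²)(nΣz² − (Σz)²)]
Numerator: 12×7181 − 279×306 = 798
Denominator: √[(84276 − 77841)(100296 − 93636)] = √[6435 × 6660] = 6546.5334
r = 798 / 6546.5334 ≈ 0.122

0.122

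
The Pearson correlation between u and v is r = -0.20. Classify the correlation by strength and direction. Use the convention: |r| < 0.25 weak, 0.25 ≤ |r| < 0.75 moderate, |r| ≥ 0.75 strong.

r = -0.20 < 0 so the relationship is negative.
|r| = 0.20, which falls in the weak range.

weak negative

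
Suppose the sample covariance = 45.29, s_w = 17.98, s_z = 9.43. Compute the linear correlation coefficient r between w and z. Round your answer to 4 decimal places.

0.2671

r = Cov(w,z) / (s_w · s_z) = 45.29 / (17.98 × 9.43)
  = 45.29 / 169.5514 ≈ 0.2671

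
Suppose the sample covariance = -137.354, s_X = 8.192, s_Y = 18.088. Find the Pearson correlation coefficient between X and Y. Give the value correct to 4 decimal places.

r = Cov(X,Y) / (s_X · s_Y) = -137.354 / (8.192 × 18.088)
  = -137.354 / 148.1769 ≈ -0.9270

-0.9270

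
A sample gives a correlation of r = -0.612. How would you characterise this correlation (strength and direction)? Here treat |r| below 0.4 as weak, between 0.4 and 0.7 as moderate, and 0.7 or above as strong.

r = -0.612 < 0 so the relationship is negative.
|r| = 0.612, which falls in the moderate range.

moderate negative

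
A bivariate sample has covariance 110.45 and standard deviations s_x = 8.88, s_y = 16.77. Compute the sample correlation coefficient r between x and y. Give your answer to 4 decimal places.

0.7417

r = Cov(x,y) / (s_x · s_y) = 110.45 / (8.88 × 16.77)
  = 110.45 / 148.9176 ≈ 0.7417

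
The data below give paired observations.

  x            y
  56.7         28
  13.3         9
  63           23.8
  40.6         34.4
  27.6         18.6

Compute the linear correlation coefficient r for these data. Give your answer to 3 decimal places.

n = 5, Σx = 201.2, Σy = 113.8, Σx² = 9770.9, Σy² = 2960.76, Σxy = 5116.7
nΣxy − ΣxΣy = 25583.5 − 22896.56 = 2686.94
nΣx² − (Σx)² = 48854.5 − 40481.44 = 8373.06; nΣy² − (Σy)² = 14803.8 − 12950.44 = 1853.36
r = 2686.94 / √(8373.06 × 1853.36) = 2686.94 / 3939.3267 ≈ 0.682

0.682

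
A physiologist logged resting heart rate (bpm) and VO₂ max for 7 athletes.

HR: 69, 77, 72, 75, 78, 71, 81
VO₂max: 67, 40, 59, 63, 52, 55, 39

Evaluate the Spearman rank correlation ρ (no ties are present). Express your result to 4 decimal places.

Rank HR: 1, 5, 3, 4, 6, 2, 7
Rank VO₂max: 7, 2, 5, 6, 3, 4, 1
d = rank(HR) − rank(VO₂max): -6, 3, -2, -2, 3, -2, 6; Σd² = 102
ρ = 1 − 6Σd² / [n(n²−1)] = 1 − 6×102 / (7×48) = 1 − 612/336 ≈ -0.8214

-0.8214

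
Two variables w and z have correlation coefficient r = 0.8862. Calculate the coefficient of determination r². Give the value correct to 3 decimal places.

r² = (0.8862)² = 0.785

0.785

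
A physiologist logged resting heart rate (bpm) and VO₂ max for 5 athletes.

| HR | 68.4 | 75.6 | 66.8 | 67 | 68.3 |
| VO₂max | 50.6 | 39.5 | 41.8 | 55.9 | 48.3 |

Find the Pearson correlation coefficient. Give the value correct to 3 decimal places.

n = 5, Σx = 346.1, Σy = 236.1, Σx² = 24010.05, Σy² = 11325.55, Σxy = 16283.67
nΣxy − ΣxΣy = 81418.35 − 81714.21 = -295.86
nΣx² − (Σx)² = 120050.25 − 119785.21 = 265.04; nΣy² − (Σy)² = 56627.75 − 55743.21 = 884.54
r = -295.86 / √(265.04 × 884.54) = -295.86 / 484.1885 ≈ -0.611

-0.611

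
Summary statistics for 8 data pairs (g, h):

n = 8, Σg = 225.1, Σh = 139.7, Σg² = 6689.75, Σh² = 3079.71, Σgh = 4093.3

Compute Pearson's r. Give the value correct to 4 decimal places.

0.3404

r = (nΣgh − ΣgΣh) / √[(nΣg² − (Σg)²)(nΣh² − (Σh)²)]
Numerator: 8×4093.3 − 225.1×139.7 = 1299.93
Denominator: √[(53518 − 50670.01)(24637.68 − 19516.09)] = √[2847.99 × 5121.59] = 3819.1933
r = 1299.93 / 3819.1933 ≈ 0.3404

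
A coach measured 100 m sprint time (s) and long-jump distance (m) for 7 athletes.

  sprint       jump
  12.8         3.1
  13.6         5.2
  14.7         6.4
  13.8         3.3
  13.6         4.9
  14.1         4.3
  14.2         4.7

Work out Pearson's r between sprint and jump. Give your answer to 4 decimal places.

n = 7, Σx = 96.8, Σy = 31.9, Σx² = 1340.74, Σy² = 153.09, Σxy = 444.03
nΣxy − ΣxΣy = 3108.21 − 3087.92 = 20.29
nΣx² − (Σx)² = 9385.18 − 9370.24 = 14.94; nΣy² − (Σy)² = 1071.63 − 1017.61 = 54.02
r = 20.29 / √(14.94 × 54.02) = 20.29 / 28.4088 ≈ 0.7142

0.7142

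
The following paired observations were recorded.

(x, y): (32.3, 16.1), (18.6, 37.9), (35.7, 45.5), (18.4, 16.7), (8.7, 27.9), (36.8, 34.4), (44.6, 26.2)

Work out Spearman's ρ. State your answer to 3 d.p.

0.143

Rank x: 4, 3, 5, 2, 1, 6, 7
Rank y: 1, 6, 7, 2, 4, 5, 3
d = rank(x) − rank(y): 3, -3, -2, 0, -3, 1, 4; Σd² = 48
ρ = 1 − 6Σd² / [n(n²−1)] = 1 − 6×48 / (7×48) = 1 − 288/336 ≈ 0.143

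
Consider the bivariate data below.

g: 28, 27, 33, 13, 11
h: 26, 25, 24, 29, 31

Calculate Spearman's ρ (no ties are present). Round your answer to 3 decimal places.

-0.900

Rank g: 4, 3, 5, 2, 1
Rank h: 3, 2, 1, 4, 5
d = rank(g) − rank(h): 1, 1, 4, -2, -4; Σd² = 38
ρ = 1 − 6Σd² / [n(n²−1)] = 1 − 6×38 / (5×24) = 1 − 228/120 ≈ -0.900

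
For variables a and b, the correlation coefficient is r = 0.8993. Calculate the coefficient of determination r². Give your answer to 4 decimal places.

0.8087

r² = (0.8993)² = 0.8087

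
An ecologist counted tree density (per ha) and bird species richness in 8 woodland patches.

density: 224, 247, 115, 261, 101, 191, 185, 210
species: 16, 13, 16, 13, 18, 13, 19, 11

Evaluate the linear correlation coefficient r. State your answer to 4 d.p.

n = 8, Σx = 1534, Σy = 119, Σx² = 317538, Σy² = 1825, Σxy = 22154
nΣxy − ΣxΣy = 177232 − 182546 = -5314
nΣx² − (Σx)² = 2540304 − 2353156 = 187148; nΣy² − (Σy)² = 14600 − 14161 = 439
r = -5314 / √(187148 × 439) = -5314 / 9064.1035 ≈ -0.5863

-0.5863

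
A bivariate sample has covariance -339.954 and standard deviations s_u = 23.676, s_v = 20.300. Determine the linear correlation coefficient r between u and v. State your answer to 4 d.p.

r = Cov(u,v) / (s_u · s_v) = -339.954 / (23.676 × 20.300)
  = -339.954 / 480.6228 ≈ -0.7073

-0.7073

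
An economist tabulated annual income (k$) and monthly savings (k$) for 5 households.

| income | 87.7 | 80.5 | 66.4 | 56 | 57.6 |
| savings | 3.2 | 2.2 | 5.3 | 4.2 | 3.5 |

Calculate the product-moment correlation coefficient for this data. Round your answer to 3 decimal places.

-0.539

n = 5, Σx = 348.2, Σy = 18.4, Σx² = 25034.26, Σy² = 73.06, Σxy = 1246.46
nΣxy − ΣxΣy = 6232.3 − 6406.88 = -174.58
nΣx² − (Σx)² = 125171.3 − 121243.24 = 3928.06; nΣy² − (Σy)² = 365.3 − 338.56 = 26.74
r = -174.58 / √(3928.06 × 26.74) = -174.58 / 324.0931 ≈ -0.539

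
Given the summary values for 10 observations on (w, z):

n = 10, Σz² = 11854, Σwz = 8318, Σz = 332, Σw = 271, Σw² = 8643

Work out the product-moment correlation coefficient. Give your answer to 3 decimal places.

-0.654

r = (nΣwz − ΣwΣz) / √[(nΣw² − (Σw)²)(nΣz² − (Σz)²)]
Numerator: 10×8318 − 271×332 = -6792
Denominator: √[(86430 − 73441)(118540 − 110224)] = √[12989 × 8316] = 10393.0998
r = -6792 / 10393.0998 ≈ -0.654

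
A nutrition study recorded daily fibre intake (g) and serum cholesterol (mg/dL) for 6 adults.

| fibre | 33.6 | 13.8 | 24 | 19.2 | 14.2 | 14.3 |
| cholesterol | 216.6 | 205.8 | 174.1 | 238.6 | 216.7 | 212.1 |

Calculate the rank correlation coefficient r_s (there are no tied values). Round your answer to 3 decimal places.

Rank fibre: 6, 1, 5, 4, 2, 3
Rank cholesterol: 4, 2, 1, 6, 5, 3
d = rank(fibre) − rank(cholesterol): 2, -1, 4, -2, -3, 0; Σd² = 34
ρ = 1 − 6Σd² / [n(n²−1)] = 1 − 6×34 / (6×35) = 1 − 204/210 ≈ 0.029

0.029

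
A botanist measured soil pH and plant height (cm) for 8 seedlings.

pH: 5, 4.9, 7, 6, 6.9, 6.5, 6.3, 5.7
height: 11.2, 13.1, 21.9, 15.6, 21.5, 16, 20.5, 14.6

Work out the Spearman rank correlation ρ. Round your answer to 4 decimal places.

0.9524

Rank pH: 2, 1, 8, 4, 7, 6, 5, 3
Rank height: 1, 2, 8, 4, 7, 5, 6, 3
d = rank(pH) − rank(height): 1, -1, 0, 0, 0, 1, -1, 0; Σd² = 4
ρ = 1 − 6Σd² / [n(n²−1)] = 1 − 6×4 / (8×63) = 1 − 24/504 ≈ 0.9524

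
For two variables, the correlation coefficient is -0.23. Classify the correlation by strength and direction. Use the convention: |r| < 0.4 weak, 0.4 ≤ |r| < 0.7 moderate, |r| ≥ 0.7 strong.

weak negative

r = -0.23 < 0 so the relationship is negative.
|r| = 0.23, which falls in the weak range.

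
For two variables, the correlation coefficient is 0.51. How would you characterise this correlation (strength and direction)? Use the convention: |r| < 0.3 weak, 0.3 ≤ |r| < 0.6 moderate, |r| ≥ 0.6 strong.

r = 0.51 > 0 so the relationship is positive.
|r| = 0.51, which falls in the moderate range.

moderate positive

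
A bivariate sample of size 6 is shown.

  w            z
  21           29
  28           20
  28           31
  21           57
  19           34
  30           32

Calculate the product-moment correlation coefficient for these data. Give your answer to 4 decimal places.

-0.4619

n = 6, Σw = 147, Σz = 203, Σw² = 3711, Σz² = 7631, Σwz = 4840
nΣwz − ΣwΣz = 29040 − 29841 = -801
nΣw² − (Σw)² = 22266 − 21609 = 657; nΣz² − (Σz)² = 45786 − 41209 = 4577
r = -801 / √(657 × 4577) = -801 / 1734.0960 ≈ -0.4619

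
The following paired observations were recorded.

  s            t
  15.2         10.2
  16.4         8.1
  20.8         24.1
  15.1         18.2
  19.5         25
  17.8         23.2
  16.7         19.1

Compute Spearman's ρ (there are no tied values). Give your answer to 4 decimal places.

0.8214

Rank s: 2, 3, 7, 1, 6, 5, 4
Rank t: 2, 1, 6, 3, 7, 5, 4
d = rank(s) − rank(t): 0, 2, 1, -2, -1, 0, 0; Σd² = 10
ρ = 1 − 6Σd² / [n(n²−1)] = 1 − 6×10 / (7×48) = 1 − 60/336 ≈ 0.8214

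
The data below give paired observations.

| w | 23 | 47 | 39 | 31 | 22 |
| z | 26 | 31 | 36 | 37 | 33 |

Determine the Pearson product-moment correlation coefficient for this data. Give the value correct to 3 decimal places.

0.271

n = 5, Σw = 162, Σz = 163, Σw² = 5704, Σz² = 5391, Σwz = 5332
nΣwz − ΣwΣz = 26660 − 26406 = 254
nΣw² − (Σw)² = 28520 − 26244 = 2276; nΣz² − (Σz)² = 26955 − 26569 = 386
r = 254 / √(2276 × 386) = 254 / 937.3025 ≈ 0.271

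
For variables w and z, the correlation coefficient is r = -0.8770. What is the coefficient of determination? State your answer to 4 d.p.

0.7691

r² = (-0.8770)² = 0.7691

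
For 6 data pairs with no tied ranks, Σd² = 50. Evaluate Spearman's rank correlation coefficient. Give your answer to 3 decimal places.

ρ = 1 − 6Σd² / [n(n²−1)] = 1 − 6×50 / (6×35)
  = 1 − 300/210 = 1 − 1.4286 ≈ -0.429

-0.429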